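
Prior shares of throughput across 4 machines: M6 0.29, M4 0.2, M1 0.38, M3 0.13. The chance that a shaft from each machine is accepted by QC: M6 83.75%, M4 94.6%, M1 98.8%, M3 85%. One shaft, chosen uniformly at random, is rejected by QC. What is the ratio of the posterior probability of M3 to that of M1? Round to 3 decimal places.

Taking complements, P(rejected | each) = M6 0.1625, M4 0.054, M1 0.012, M3 0.15.
Compute prior × likelihood for every hypothesis:
  M6: 0.29 × 0.1625 = 0.047125
  M4: 0.2 × 0.054 = 0.0108
  M1: 0.38 × 0.012 = 0.00456
  M3: 0.13 × 0.15 = 0.0195
Total = 0.081985.
The ratio is 0.0195 / 0.00456 (the normalizer cancels) = 4.276.

4.276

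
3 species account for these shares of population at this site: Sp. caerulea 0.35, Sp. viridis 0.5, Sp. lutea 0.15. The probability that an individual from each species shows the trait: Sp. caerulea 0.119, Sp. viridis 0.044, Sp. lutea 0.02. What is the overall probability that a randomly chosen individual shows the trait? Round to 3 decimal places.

0.067

By Bayes' rule, posterior ∝ prior × likelihood:
  Sp. caerulea: 0.35 × 0.119 = 0.04165
  Sp. viridis: 0.5 × 0.044 = 0.022
  Sp. lutea: 0.15 × 0.02 = 0.003
P(trait) = 0.04165 + 0.022 + 0.003 = 0.06665 → 0.067.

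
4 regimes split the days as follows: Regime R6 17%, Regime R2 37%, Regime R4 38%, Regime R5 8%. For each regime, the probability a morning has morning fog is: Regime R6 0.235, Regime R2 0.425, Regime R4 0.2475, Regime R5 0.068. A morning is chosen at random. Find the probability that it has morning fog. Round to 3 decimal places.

0.297

Compute prior × likelihood for every hypothesis:
  Regime R6: 0.17 × 0.235 = 0.03995
  Regime R2: 0.37 × 0.425 = 0.15725
  Regime R4: 0.38 × 0.2475 = 0.09405
  Regime R5: 0.08 × 0.068 = 0.00544
P(fog) = 0.03995 + 0.15725 + 0.09405 + 0.00544 = 0.29669 → 0.297.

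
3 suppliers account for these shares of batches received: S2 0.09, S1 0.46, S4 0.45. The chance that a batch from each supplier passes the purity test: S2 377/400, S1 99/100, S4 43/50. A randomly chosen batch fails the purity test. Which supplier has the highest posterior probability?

Taking complements, P(off-spec | each) = S2 0.0575, S1 0.01, S4 0.14.
By Bayes' rule, posterior ∝ prior × likelihood:
  S2: 0.09 × 0.0575 = 0.005175
  S1: 0.46 × 0.01 = 0.0046
  S4: 0.45 × 0.14 = 0.063
Normalizing constant = 0.072775.
Largest term belongs to S4, so S4 is most probable.

S4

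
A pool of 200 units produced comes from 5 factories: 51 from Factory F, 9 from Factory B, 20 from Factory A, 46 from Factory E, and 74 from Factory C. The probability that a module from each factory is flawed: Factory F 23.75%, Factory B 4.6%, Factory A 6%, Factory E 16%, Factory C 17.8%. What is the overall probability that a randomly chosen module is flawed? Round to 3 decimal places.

0.171

By Bayes' rule, posterior ∝ prior × likelihood:
  Factory F: 0.255 × 0.2375 = 0.0605625
  Factory B: 0.045 × 0.046 = 0.00207
  Factory A: 0.1 × 0.06 = 0.006
  Factory E: 0.23 × 0.16 = 0.0368
  Factory C: 0.37 × 0.178 = 0.06586
P(flawed) = 0.0605625 + 0.00207 + 0.006 + 0.0368 + 0.06586 = 0.1712925 → 0.171.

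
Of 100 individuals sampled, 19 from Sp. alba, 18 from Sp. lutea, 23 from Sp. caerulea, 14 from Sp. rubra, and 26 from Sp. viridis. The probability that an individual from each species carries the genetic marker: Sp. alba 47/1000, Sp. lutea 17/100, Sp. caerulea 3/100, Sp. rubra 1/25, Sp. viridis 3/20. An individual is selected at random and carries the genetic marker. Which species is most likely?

By Bayes' rule, posterior ∝ prior × likelihood:
  Sp. alba: 0.19 × 0.047 = 0.00893
  Sp. lutea: 0.18 × 0.17 = 0.0306
  Sp. caerulea: 0.23 × 0.03 = 0.0069
  Sp. rubra: 0.14 × 0.04 = 0.0056
  Sp. viridis: 0.26 × 0.15 = 0.039
Normalizing constant = 0.09103.
Largest term belongs to Sp. viridis, so Sp. viridis is most probable.

Sp. viridis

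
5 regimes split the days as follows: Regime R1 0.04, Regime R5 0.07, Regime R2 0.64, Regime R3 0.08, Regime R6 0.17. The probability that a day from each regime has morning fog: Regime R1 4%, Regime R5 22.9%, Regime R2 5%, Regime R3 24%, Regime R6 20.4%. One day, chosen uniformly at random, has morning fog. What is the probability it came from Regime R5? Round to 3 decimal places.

By Bayes' rule, posterior ∝ prior × likelihood:
  Regime R1: 0.04 × 0.04 = 0.0016
  Regime R5: 0.07 × 0.229 = 0.01603
  Regime R2: 0.64 × 0.05 = 0.032
  Regime R3: 0.08 × 0.24 = 0.0192
  Regime R6: 0.17 × 0.204 = 0.03468
Normalizing constant = 0.10351.
P(Regime R5 | evidence) = 0.01603 / 0.10351 ≈ 0.155.

0.155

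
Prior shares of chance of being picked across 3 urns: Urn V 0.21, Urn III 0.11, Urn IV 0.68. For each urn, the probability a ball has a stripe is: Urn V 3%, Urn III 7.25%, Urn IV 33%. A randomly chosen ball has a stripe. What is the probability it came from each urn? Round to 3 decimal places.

Compute prior × likelihood for every hypothesis:
  Urn V: 0.21 × 0.03 = 0.0063
  Urn III: 0.11 × 0.0725 = 0.007975
  Urn IV: 0.68 × 0.33 = 0.2244
Sum = 0.238675.
P(Urn V | striped) = 0.0063/0.238675 ≈ 0.026
P(Urn III | striped) = 0.007975/0.238675 ≈ 0.033
P(Urn IV | striped) = 0.2244/0.238675 ≈ 0.940
(Check: 0.026+0.033+0.940 = 0.999.)

Urn V 0.026, Urn III 0.033, Urn IV 0.940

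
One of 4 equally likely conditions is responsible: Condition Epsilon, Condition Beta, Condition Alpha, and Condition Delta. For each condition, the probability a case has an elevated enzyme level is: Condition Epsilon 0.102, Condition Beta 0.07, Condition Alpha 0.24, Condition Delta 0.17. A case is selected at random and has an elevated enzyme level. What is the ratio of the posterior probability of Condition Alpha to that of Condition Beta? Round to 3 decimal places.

3.429

Since the prior is uniform, the posterior is proportional to the likelihood:
  Condition Epsilon: 0.102
  Condition Beta: 0.07
  Condition Alpha: 0.24
  Condition Delta: 0.17
Total = 0.582.
The ratio is 0.24 / 0.07 (the normalizer cancels) = 3.429.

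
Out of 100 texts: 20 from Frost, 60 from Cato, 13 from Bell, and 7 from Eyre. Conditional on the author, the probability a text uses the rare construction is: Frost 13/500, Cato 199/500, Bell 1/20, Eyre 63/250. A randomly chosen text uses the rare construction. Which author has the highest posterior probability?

By Bayes' rule, posterior ∝ prior × likelihood:
  Frost: 0.2 × 0.026 = 0.0052
  Cato: 0.6 × 0.398 = 0.2388
  Bell: 0.13 × 0.05 = 0.0065
  Eyre: 0.07 × 0.252 = 0.01764
Total = 0.26814.
Largest term belongs to Cato, so Cato is most probable.

Cato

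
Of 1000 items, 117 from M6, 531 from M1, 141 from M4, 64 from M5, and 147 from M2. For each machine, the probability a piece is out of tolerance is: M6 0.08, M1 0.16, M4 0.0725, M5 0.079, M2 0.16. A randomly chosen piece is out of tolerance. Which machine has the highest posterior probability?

M1

Compute prior × likelihood for every hypothesis:
  M6: 0.117 × 0.08 = 0.00936
  M1: 0.531 × 0.16 = 0.08496
  M4: 0.141 × 0.0725 = 0.0102225
  M5: 0.064 × 0.079 = 0.005056
  M2: 0.147 × 0.16 = 0.02352
Sum = 0.1331185.
Largest term belongs to M1, so M1 is most probable.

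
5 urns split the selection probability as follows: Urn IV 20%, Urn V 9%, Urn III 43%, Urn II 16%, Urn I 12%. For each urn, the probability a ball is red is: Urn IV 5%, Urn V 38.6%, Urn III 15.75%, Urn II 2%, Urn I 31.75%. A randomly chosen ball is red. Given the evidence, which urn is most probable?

Urn III

By Bayes' rule, posterior ∝ prior × likelihood:
  Urn IV: 0.2 × 0.05 = 0.01
  Urn V: 0.09 × 0.386 = 0.03474
  Urn III: 0.43 × 0.1575 = 0.067725
  Urn II: 0.16 × 0.02 = 0.0032
  Urn I: 0.12 × 0.3175 = 0.0381
Sum = 0.153765.
Largest term belongs to Urn III, so Urn III is most probable.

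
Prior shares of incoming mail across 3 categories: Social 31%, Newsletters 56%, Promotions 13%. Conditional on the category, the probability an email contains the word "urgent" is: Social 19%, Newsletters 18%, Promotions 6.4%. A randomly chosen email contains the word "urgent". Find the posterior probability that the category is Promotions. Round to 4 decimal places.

0.0495

Unnormalized posteriors (prior × likelihood):
  Social: 0.31 × 0.19 = 0.0589
  Newsletters: 0.56 × 0.18 = 0.1008
  Promotions: 0.13 × 0.064 = 0.00832
Normalizing constant = 0.16802.
P(Promotions | evidence) = 0.00832 / 0.16802 ≈ 0.0495.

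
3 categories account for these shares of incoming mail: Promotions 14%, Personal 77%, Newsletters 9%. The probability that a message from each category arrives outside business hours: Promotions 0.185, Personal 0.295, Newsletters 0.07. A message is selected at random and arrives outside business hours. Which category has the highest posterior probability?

Personal

Prior × likelihood for each hypothesis:
  Promotions: 0.14 × 0.185 = 0.0259
  Personal: 0.77 × 0.295 = 0.22715
  Newsletters: 0.09 × 0.07 = 0.0063
Sum = 0.25935.
Largest term belongs to Personal, so Personal is most probable.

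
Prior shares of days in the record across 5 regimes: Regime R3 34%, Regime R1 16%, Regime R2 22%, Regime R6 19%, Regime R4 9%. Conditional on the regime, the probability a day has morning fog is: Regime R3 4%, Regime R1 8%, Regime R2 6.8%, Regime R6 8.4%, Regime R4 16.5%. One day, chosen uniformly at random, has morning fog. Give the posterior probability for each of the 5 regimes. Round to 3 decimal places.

Regime R3 0.188, Regime R1 0.177, Regime R2 0.207, Regime R6 0.221, Regime R4 0.206

Compute prior × likelihood for every hypothesis:
  Regime R3: 0.34 × 0.04 = 0.0136
  Regime R1: 0.16 × 0.08 = 0.0128
  Regime R2: 0.22 × 0.068 = 0.01496
  Regime R6: 0.19 × 0.084 = 0.01596
  Regime R4: 0.09 × 0.165 = 0.01485
Total = 0.07217.
P(Regime R3 | fog) = 0.0136/0.07217 ≈ 0.188
P(Regime R1 | fog) = 0.0128/0.07217 ≈ 0.177
P(Regime R2 | fog) = 0.01496/0.07217 ≈ 0.207
P(Regime R6 | fog) = 0.01596/0.07217 ≈ 0.221
P(Regime R4 | fog) = 0.01485/0.07217 ≈ 0.206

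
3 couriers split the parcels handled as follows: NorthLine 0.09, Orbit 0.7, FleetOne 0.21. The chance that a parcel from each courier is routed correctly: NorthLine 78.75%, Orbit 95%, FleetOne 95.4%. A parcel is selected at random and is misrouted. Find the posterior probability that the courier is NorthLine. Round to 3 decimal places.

0.300

Taking complements, P(misrouted | each) = NorthLine 0.2125, Orbit 0.05, FleetOne 0.046.
By Bayes' rule, posterior ∝ prior × likelihood:
  NorthLine: 0.09 × 0.2125 = 0.019125
  Orbit: 0.7 × 0.05 = 0.035
  FleetOne: 0.21 × 0.046 = 0.00966
Normalizing constant = 0.063785.
P(NorthLine | evidence) = 0.019125 / 0.063785 ≈ 0.300.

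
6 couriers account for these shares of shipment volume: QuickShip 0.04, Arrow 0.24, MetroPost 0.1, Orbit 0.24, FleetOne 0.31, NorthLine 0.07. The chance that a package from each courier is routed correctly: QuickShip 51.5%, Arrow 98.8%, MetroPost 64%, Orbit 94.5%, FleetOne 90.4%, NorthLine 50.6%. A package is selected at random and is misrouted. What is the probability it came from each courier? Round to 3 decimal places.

Taking complements, P(misrouted | each) = QuickShip 0.485, Arrow 0.012, MetroPost 0.36, Orbit 0.055, FleetOne 0.096, NorthLine 0.494.
Prior × likelihood for each hypothesis:
  QuickShip: 0.04 × 0.485 = 0.0194
  Arrow: 0.24 × 0.012 = 0.00288
  MetroPost: 0.1 × 0.36 = 0.036
  Orbit: 0.24 × 0.055 = 0.0132
  FleetOne: 0.31 × 0.096 = 0.02976
  NorthLine: 0.07 × 0.494 = 0.03458
Normalizing constant = 0.13582.
P(QuickShip | misrouted) = 0.0194/0.13582 ≈ 0.143
P(Arrow | misrouted) = 0.00288/0.13582 ≈ 0.021
P(MetroPost | misrouted) = 0.036/0.13582 ≈ 0.265
P(Orbit | misrouted) = 0.0132/0.13582 ≈ 0.097
P(FleetOne | misrouted) = 0.02976/0.13582 ≈ 0.219
P(NorthLine | misrouted) = 0.03458/0.13582 ≈ 0.255

QuickShip 0.143, Arrow 0.021, MetroPost 0.265, Orbit 0.097, FleetOne 0.219, NorthLine 0.255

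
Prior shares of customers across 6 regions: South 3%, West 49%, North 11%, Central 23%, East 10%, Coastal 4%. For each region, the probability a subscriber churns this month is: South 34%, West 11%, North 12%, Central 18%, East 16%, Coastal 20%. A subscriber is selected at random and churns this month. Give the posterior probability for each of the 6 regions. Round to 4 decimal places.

South 0.0715, West 0.3777, North 0.0925, Central 0.2901, East 0.1121, Coastal 0.0561

Prior × likelihood for each hypothesis:
  South: 0.03 × 0.34 = 0.0102
  West: 0.49 × 0.11 = 0.0539
  North: 0.11 × 0.12 = 0.0132
  Central: 0.23 × 0.18 = 0.0414
  East: 0.1 × 0.16 = 0.016
  Coastal: 0.04 × 0.2 = 0.008
Normalizing constant = 0.1427.
P(South | churn) = 0.0102/0.1427 ≈ 0.0715
P(West | churn) = 0.0539/0.1427 ≈ 0.3777
P(North | churn) = 0.0132/0.1427 ≈ 0.0925
P(Central | churn) = 0.0414/0.1427 ≈ 0.2901
P(East | churn) = 0.016/0.1427 ≈ 0.1121
P(Coastal | churn) = 0.008/0.1427 ≈ 0.0561
(Check: 0.0715+0.3777+0.0925+0.2901+0.1121+0.0561 = 1.0000.)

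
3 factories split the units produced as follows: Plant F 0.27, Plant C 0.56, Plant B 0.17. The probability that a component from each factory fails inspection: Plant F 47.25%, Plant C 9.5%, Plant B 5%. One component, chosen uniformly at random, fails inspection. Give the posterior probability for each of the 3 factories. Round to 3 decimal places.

Compute prior × likelihood for every hypothesis:
  Plant F: 0.27 × 0.4725 = 0.127575
  Plant C: 0.56 × 0.095 = 0.0532
  Plant B: 0.17 × 0.05 = 0.0085
Total = 0.189275.
P(Plant F | nonconforming) = 0.127575/0.189275 ≈ 0.674
P(Plant C | nonconforming) = 0.0532/0.189275 ≈ 0.281
P(Plant B | nonconforming) = 0.0085/0.189275 ≈ 0.045
(Check: 0.674+0.281+0.045 = 1.000.)

Plant F 0.674, Plant C 0.281, Plant B 0.045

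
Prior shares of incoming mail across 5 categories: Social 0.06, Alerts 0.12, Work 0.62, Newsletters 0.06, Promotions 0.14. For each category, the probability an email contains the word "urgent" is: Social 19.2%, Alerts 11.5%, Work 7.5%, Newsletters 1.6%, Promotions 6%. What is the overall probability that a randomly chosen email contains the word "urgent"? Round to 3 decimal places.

0.081

By Bayes' rule, posterior ∝ prior × likelihood:
  Social: 0.06 × 0.192 = 0.01152
  Alerts: 0.12 × 0.115 = 0.0138
  Work: 0.62 × 0.075 = 0.0465
  Newsletters: 0.06 × 0.016 = 0.00096
  Promotions: 0.14 × 0.06 = 0.0084
P(urgent-flag) = 0.01152 + 0.0138 + 0.0465 + 0.00096 + 0.0084 = 0.08118 → 0.081.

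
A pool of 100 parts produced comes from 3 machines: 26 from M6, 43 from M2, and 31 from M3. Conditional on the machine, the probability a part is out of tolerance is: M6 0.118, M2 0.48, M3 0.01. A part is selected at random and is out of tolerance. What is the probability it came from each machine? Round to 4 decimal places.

M6 0.1277, M2 0.8594, M3 0.0129

Unnormalized posteriors (prior × likelihood):
  M6: 0.26 × 0.118 = 0.03068
  M2: 0.43 × 0.48 = 0.2064
  M3: 0.31 × 0.01 = 0.0031
Sum = 0.24018.
P(M6 | oversize) = 0.03068/0.24018 ≈ 0.1277
P(M2 | oversize) = 0.2064/0.24018 ≈ 0.8594
P(M3 | oversize) = 0.0031/0.24018 ≈ 0.0129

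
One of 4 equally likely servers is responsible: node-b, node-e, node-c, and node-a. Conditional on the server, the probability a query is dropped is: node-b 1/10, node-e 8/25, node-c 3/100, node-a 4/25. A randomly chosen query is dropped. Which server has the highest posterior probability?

Since the prior is uniform, the posterior is proportional to the likelihood:
  node-b: 0.1
  node-e: 0.32
  node-c: 0.03
  node-a: 0.16
Total = 0.61.
Largest term belongs to node-e, so node-e is most probable.

node-e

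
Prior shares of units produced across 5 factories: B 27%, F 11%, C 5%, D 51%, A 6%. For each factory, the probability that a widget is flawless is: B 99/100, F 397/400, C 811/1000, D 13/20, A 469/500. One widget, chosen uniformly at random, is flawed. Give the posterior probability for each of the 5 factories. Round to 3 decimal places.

B 0.014, F 0.004, C 0.048, D 0.914, A 0.019

Taking complements, P(flawed | each) = B 0.01, F 0.0075, C 0.189, D 0.35, A 0.062.
Unnormalized posteriors (prior × likelihood):
  B: 0.27 × 0.01 = 0.0027
  F: 0.11 × 0.0075 = 0.000825
  C: 0.05 × 0.189 = 0.00945
  D: 0.51 × 0.35 = 0.1785
  A: 0.06 × 0.062 = 0.00372
Sum = 0.195195.
P(B | flawed) = 0.0027/0.195195 ≈ 0.014
P(F | flawed) = 0.000825/0.195195 ≈ 0.004
P(C | flawed) = 0.00945/0.195195 ≈ 0.048
P(D | flawed) = 0.1785/0.195195 ≈ 0.914
P(A | flawed) = 0.00372/0.195195 ≈ 0.019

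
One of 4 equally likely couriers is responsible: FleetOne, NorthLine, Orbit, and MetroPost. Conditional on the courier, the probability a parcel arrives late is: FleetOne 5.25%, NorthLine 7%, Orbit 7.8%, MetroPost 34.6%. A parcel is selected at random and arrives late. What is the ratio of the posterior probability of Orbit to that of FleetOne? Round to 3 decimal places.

1.486

Since the prior is uniform, the posterior is proportional to the likelihood:
  FleetOne: 0.0525
  NorthLine: 0.07
  Orbit: 0.078
  MetroPost: 0.346
Normalizing constant = 0.5465.
The ratio is 0.078 / 0.0525 (the normalizer cancels) = 1.486.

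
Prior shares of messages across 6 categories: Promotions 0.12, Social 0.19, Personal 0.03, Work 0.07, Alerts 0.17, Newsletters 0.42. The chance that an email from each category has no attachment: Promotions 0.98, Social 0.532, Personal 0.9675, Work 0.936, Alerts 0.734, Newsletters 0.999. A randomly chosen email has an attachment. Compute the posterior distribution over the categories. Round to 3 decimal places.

Taking complements, P(attachment | each) = Promotions 0.02, Social 0.468, Personal 0.0325, Work 0.064, Alerts 0.266, Newsletters 0.001.
Unnormalized posteriors (prior × likelihood):
  Promotions: 0.12 × 0.02 = 0.0024
  Social: 0.19 × 0.468 = 0.08892
  Personal: 0.03 × 0.0325 = 0.000975
  Work: 0.07 × 0.064 = 0.00448
  Alerts: 0.17 × 0.266 = 0.04522
  Newsletters: 0.42 × 0.001 = 0.00042
Total = 0.142415.
P(Promotions | attachment) = 0.0024/0.142415 ≈ 0.017
P(Social | attachment) = 0.08892/0.142415 ≈ 0.624
P(Personal | attachment) = 0.000975/0.142415 ≈ 0.007
P(Work | attachment) = 0.00448/0.142415 ≈ 0.031
P(Alerts | attachment) = 0.04522/0.142415 ≈ 0.318
P(Newsletters | attachment) = 0.00042/0.142415 ≈ 0.003

Promotions 0.017, Social 0.624, Personal 0.007, Work 0.031, Alerts 0.318, Newsletters 0.003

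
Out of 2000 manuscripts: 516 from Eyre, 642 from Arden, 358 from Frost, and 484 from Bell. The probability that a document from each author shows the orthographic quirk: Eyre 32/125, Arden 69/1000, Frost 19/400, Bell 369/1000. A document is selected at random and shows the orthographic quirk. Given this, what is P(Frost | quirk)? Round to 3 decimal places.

0.046

Compute prior × likelihood for every hypothesis:
  Eyre: 0.258 × 0.256 = 0.066048
  Arden: 0.321 × 0.069 = 0.022149
  Frost: 0.179 × 0.0475 = 0.0085025
  Bell: 0.242 × 0.369 = 0.089298
Sum = 0.1859975.
P(Frost | evidence) = 0.0085025 / 0.1859975 ≈ 0.046.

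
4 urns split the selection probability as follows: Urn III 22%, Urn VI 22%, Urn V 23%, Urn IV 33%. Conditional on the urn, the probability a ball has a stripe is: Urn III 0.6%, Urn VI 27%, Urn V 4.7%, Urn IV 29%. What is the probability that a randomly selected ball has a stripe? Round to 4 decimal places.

Prior × likelihood for each hypothesis:
  Urn III: 0.22 × 0.006 = 0.00132
  Urn VI: 0.22 × 0.27 = 0.0594
  Urn V: 0.23 × 0.047 = 0.01081
  Urn IV: 0.33 × 0.29 = 0.0957
P(striped) = 0.00132 + 0.0594 + 0.01081 + 0.0957 = 0.16723 → 0.1672.

0.1672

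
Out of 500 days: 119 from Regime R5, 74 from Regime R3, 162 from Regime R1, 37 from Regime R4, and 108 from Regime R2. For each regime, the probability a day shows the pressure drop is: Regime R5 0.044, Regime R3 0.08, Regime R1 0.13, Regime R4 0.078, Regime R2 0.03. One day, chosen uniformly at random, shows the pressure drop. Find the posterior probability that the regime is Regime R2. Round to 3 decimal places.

0.085

Compute prior × likelihood for every hypothesis:
  Regime R5: 0.238 × 0.044 = 0.010472
  Regime R3: 0.148 × 0.08 = 0.01184
  Regime R1: 0.324 × 0.13 = 0.04212
  Regime R4: 0.074 × 0.078 = 0.005772
  Regime R2: 0.216 × 0.03 = 0.00648
Total = 0.076684.
P(Regime R2 | evidence) = 0.00648 / 0.076684 ≈ 0.085.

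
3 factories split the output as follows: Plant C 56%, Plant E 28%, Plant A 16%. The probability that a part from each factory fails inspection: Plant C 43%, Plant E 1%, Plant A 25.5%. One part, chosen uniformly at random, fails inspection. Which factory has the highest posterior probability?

Compute prior × likelihood for every hypothesis:
  Plant C: 0.56 × 0.43 = 0.2408
  Plant E: 0.28 × 0.01 = 0.0028
  Plant A: 0.16 × 0.255 = 0.0408
Total = 0.2844.
Largest term belongs to Plant C, so Plant C is most probable.

Plant C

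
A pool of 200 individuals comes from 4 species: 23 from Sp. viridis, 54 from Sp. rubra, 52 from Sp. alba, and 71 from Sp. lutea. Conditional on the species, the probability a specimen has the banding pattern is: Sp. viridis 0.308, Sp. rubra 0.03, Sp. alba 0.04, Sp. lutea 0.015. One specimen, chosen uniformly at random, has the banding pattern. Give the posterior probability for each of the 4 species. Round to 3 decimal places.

By Bayes' rule, posterior ∝ prior × likelihood:
  Sp. viridis: 0.115 × 0.308 = 0.03542
  Sp. rubra: 0.27 × 0.03 = 0.0081
  Sp. alba: 0.26 × 0.04 = 0.0104
  Sp. lutea: 0.355 × 0.015 = 0.005325
Normalizing constant = 0.059245.
P(Sp. viridis | banded) = 0.03542/0.059245 ≈ 0.598
P(Sp. rubra | banded) = 0.0081/0.059245 ≈ 0.137
P(Sp. alba | banded) = 0.0104/0.059245 ≈ 0.176
P(Sp. lutea | banded) = 0.005325/0.059245 ≈ 0.090
(Check: 0.598+0.137+0.176+0.090 = 1.001.)

Sp. viridis 0.598, Sp. rubra 0.137, Sp. alba 0.176, Sp. lutea 0.090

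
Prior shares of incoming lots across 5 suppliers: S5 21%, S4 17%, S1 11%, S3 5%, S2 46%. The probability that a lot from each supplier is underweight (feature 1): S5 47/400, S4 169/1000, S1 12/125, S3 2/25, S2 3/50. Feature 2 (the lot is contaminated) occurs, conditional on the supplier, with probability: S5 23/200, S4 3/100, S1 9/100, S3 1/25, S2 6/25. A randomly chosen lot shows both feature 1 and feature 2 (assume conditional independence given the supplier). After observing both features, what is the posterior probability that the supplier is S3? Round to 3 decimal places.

0.014

Prior × likelihood for each hypothesis:
  S5: 0.21 × 0.1175 × 0.115 = 0.002837625
  S4: 0.17 × 0.169 × 0.03 = 0.0008619
  S1: 0.11 × 0.096 × 0.09 = 0.0009504
  S3: 0.05 × 0.08 × 0.04 = 0.00016
  S2: 0.46 × 0.06 × 0.24 = 0.006624
Total = 0.011433925.
P(S3 | evidence) = 0.00016 / 0.011433925 ≈ 0.014.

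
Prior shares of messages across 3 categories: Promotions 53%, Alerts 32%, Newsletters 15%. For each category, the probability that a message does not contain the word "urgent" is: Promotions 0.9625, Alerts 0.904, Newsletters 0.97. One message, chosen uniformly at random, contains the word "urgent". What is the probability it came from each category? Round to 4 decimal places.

Promotions 0.3607, Alerts 0.5576, Newsletters 0.0817

Taking complements, P(urgent-flag | each) = Promotions 0.0375, Alerts 0.096, Newsletters 0.03.
Unnormalized posteriors (prior × likelihood):
  Promotions: 0.53 × 0.0375 = 0.019875
  Alerts: 0.32 × 0.096 = 0.03072
  Newsletters: 0.15 × 0.03 = 0.0045
Total = 0.055095.
P(Promotions | urgent-flag) = 0.019875/0.055095 ≈ 0.3607
P(Alerts | urgent-flag) = 0.03072/0.055095 ≈ 0.5576
P(Newsletters | urgent-flag) = 0.0045/0.055095 ≈ 0.0817
(Check: 0.3607+0.5576+0.0817 = 1.0000.)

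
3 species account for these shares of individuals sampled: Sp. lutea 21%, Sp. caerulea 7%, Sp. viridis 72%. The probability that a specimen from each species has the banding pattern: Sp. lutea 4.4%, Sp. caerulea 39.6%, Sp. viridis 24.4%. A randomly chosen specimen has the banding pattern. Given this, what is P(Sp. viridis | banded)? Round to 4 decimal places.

Compute prior × likelihood for every hypothesis:
  Sp. lutea: 0.21 × 0.044 = 0.00924
  Sp. caerulea: 0.07 × 0.396 = 0.02772
  Sp. viridis: 0.72 × 0.244 = 0.17568
Normalizing constant = 0.21264.
P(Sp. viridis | evidence) = 0.17568 / 0.21264 ≈ 0.8262.

0.8262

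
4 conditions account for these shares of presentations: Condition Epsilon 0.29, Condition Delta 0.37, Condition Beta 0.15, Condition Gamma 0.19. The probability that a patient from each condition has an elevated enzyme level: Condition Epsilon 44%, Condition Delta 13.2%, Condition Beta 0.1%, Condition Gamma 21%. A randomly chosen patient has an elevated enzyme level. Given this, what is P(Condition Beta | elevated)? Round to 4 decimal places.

Compute prior × likelihood for every hypothesis:
  Condition Epsilon: 0.29 × 0.44 = 0.1276
  Condition Delta: 0.37 × 0.132 = 0.04884
  Condition Beta: 0.15 × 0.001 = 0.00015
  Condition Gamma: 0.19 × 0.21 = 0.0399
Total = 0.21649.
P(Condition Beta | evidence) = 0.00015 / 0.21649 ≈ 0.0007.

0.0007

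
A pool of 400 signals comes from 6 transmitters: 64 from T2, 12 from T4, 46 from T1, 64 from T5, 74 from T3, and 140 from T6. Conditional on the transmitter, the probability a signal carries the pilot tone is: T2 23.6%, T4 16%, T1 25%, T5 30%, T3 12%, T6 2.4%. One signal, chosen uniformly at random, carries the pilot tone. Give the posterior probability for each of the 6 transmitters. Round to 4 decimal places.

T2 0.2519, T4 0.0320, T1 0.1918, T5 0.3202, T3 0.1481, T6 0.0560

Compute prior × likelihood for every hypothesis:
  T2: 0.16 × 0.236 = 0.03776
  T4: 0.03 × 0.16 = 0.0048
  T1: 0.115 × 0.25 = 0.02875
  T5: 0.16 × 0.3 = 0.048
  T3: 0.185 × 0.12 = 0.0222
  T6: 0.35 × 0.024 = 0.0084
Sum = 0.14991.
P(T2 | pilot) = 0.03776/0.14991 ≈ 0.2519
P(T4 | pilot) = 0.0048/0.14991 ≈ 0.0320
P(T1 | pilot) = 0.02875/0.14991 ≈ 0.1918
P(T5 | pilot) = 0.048/0.14991 ≈ 0.3202
P(T3 | pilot) = 0.0222/0.14991 ≈ 0.1481
P(T6 | pilot) = 0.0084/0.14991 ≈ 0.0560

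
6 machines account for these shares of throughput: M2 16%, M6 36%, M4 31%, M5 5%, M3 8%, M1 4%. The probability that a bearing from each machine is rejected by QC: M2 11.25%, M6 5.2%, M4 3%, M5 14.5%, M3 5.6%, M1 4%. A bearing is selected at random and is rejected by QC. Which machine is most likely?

M6

Compute prior × likelihood for every hypothesis:
  M2: 0.16 × 0.1125 = 0.018
  M6: 0.36 × 0.052 = 0.01872
  M4: 0.31 × 0.03 = 0.0093
  M5: 0.05 × 0.145 = 0.00725
  M3: 0.08 × 0.056 = 0.00448
  M1: 0.04 × 0.04 = 0.0016
Total = 0.05935.
Largest term belongs to M6, so M6 is most probable.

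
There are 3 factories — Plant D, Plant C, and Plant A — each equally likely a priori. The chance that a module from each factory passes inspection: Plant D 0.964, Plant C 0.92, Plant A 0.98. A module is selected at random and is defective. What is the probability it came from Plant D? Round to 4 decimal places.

Taking complements, P(defective | each) = Plant D 0.036, Plant C 0.08, Plant A 0.02.
With a uniform prior (1/3 each), posterior ∝ likelihood:
  Plant D: 0.036
  Plant C: 0.08
  Plant A: 0.02
Sum = 0.136.
P(Plant D | evidence) = 0.036 / 0.136 ≈ 0.2647.

0.2647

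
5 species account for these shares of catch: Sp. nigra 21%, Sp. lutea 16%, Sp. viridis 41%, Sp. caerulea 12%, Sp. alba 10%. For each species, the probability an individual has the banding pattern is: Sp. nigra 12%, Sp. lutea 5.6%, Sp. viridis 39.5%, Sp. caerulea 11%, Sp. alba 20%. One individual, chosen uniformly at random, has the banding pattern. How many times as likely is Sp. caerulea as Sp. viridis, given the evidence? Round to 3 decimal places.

By Bayes' rule, posterior ∝ prior × likelihood:
  Sp. nigra: 0.21 × 0.12 = 0.0252
  Sp. lutea: 0.16 × 0.056 = 0.00896
  Sp. viridis: 0.41 × 0.395 = 0.16195
  Sp. caerulea: 0.12 × 0.11 = 0.0132
  Sp. alba: 0.1 × 0.2 = 0.02
Sum = 0.22931.
The ratio is 0.0132 / 0.16195 (the normalizer cancels) = 0.082.

0.082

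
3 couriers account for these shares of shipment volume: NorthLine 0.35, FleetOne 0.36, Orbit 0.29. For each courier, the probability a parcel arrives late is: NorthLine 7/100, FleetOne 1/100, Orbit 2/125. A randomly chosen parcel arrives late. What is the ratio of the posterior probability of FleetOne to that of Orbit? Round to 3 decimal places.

Unnormalized posteriors (prior × likelihood):
  NorthLine: 0.35 × 0.07 = 0.0245
  FleetOne: 0.36 × 0.01 = 0.0036
  Orbit: 0.29 × 0.016 = 0.00464
Sum = 0.03274.
The ratio is 0.0036 / 0.00464 (the normalizer cancels) = 0.776.

0.776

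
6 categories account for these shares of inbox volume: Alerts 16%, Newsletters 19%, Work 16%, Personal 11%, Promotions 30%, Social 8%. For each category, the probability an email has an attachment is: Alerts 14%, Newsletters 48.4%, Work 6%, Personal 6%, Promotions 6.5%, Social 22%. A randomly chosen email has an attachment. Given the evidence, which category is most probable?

Newsletters

Prior × likelihood for each hypothesis:
  Alerts: 0.16 × 0.14 = 0.0224
  Newsletters: 0.19 × 0.484 = 0.09196
  Work: 0.16 × 0.06 = 0.0096
  Personal: 0.11 × 0.06 = 0.0066
  Promotions: 0.3 × 0.065 = 0.0195
  Social: 0.08 × 0.22 = 0.0176
Normalizing constant = 0.16766.
Largest term belongs to Newsletters, so Newsletters is most probable.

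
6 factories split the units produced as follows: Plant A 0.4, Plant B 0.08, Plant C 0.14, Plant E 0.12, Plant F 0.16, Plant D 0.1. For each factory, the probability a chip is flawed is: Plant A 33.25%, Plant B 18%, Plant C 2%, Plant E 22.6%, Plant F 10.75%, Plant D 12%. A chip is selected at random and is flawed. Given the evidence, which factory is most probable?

Unnormalized posteriors (prior × likelihood):
  Plant A: 0.4 × 0.3325 = 0.133
  Plant B: 0.08 × 0.18 = 0.0144
  Plant C: 0.14 × 0.02 = 0.0028
  Plant E: 0.12 × 0.226 = 0.02712
  Plant F: 0.16 × 0.1075 = 0.0172
  Plant D: 0.1 × 0.12 = 0.012
Total = 0.20652.
Largest term belongs to Plant A, so Plant A is most probable.

Plant A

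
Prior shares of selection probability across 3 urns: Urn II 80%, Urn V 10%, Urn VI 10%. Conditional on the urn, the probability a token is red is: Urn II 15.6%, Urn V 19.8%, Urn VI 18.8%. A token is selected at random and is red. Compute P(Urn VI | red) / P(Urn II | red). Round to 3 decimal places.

Compute prior × likelihood for every hypothesis:
  Urn II: 0.8 × 0.156 = 0.1248
  Urn V: 0.1 × 0.198 = 0.0198
  Urn VI: 0.1 × 0.188 = 0.0188
Normalizing constant = 0.1634.
The ratio is 0.0188 / 0.1248 (the normalizer cancels) = 0.151.

0.151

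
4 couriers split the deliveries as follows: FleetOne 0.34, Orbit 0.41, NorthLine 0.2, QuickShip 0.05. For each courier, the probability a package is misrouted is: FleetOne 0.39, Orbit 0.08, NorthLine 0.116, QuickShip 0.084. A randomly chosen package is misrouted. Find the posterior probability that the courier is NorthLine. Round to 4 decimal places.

Prior × likelihood for each hypothesis:
  FleetOne: 0.34 × 0.39 = 0.1326
  Orbit: 0.41 × 0.08 = 0.0328
  NorthLine: 0.2 × 0.116 = 0.0232
  QuickShip: 0.05 × 0.084 = 0.0042
Normalizing constant = 0.1928.
P(NorthLine | evidence) = 0.0232 / 0.1928 ≈ 0.1203.

0.1203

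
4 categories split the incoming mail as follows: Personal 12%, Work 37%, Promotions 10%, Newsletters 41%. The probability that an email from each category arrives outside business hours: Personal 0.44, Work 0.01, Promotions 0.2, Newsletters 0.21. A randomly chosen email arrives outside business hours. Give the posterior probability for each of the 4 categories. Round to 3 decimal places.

Personal 0.325, Work 0.023, Promotions 0.123, Newsletters 0.530

Compute prior × likelihood for every hypothesis:
  Personal: 0.12 × 0.44 = 0.0528
  Work: 0.37 × 0.01 = 0.0037
  Promotions: 0.1 × 0.2 = 0.02
  Newsletters: 0.41 × 0.21 = 0.0861
Total = 0.1626.
P(Personal | off-hours) = 0.0528/0.1626 ≈ 0.325
P(Work | off-hours) = 0.0037/0.1626 ≈ 0.023
P(Promotions | off-hours) = 0.02/0.1626 ≈ 0.123
P(Newsletters | off-hours) = 0.0861/0.1626 ≈ 0.530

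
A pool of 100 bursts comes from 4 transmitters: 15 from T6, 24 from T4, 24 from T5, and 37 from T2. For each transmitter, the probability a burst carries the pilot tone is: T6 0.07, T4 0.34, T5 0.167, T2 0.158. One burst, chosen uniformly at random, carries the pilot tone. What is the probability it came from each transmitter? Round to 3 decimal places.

T6 0.055, T4 0.428, T5 0.210, T2 0.307

Prior × likelihood for each hypothesis:
  T6: 0.15 × 0.07 = 0.0105
  T4: 0.24 × 0.34 = 0.0816
  T5: 0.24 × 0.167 = 0.04008
  T2: 0.37 × 0.158 = 0.05846
Normalizing constant = 0.19064.
P(T6 | pilot) = 0.0105/0.19064 ≈ 0.055
P(T4 | pilot) = 0.0816/0.19064 ≈ 0.428
P(T5 | pilot) = 0.04008/0.19064 ≈ 0.210
P(T2 | pilot) = 0.05846/0.19064 ≈ 0.307
(Check: 0.055+0.428+0.210+0.307 = 1.000.)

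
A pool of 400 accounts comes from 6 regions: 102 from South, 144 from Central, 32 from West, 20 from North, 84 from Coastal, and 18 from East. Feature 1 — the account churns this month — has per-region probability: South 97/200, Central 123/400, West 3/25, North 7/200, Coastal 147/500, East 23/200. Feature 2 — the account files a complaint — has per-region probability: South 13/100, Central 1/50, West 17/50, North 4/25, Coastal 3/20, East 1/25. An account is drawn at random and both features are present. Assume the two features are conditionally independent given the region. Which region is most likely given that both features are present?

South

Prior × likelihood for each hypothesis:
  South: 0.255 × 0.485 × 0.13 = 0.01607775
  Central: 0.36 × 0.3075 × 0.02 = 0.002214
  West: 0.08 × 0.12 × 0.34 = 0.003264
  North: 0.05 × 0.035 × 0.16 = 0.00028
  Coastal: 0.21 × 0.294 × 0.15 = 0.009261
  East: 0.045 × 0.115 × 0.04 = 0.000207
Normalizing constant = 0.03130375.
Largest term belongs to South, so South is most probable.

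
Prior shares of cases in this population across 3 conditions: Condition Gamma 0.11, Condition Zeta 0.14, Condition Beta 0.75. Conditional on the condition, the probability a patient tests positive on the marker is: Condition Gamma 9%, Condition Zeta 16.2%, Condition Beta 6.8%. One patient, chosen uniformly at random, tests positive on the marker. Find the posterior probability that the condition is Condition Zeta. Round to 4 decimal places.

0.2714

By Bayes' rule, posterior ∝ prior × likelihood:
  Condition Gamma: 0.11 × 0.09 = 0.0099
  Condition Zeta: 0.14 × 0.162 = 0.02268
  Condition Beta: 0.75 × 0.068 = 0.051
Sum = 0.08358.
P(Condition Zeta | evidence) = 0.02268 / 0.08358 ≈ 0.2714.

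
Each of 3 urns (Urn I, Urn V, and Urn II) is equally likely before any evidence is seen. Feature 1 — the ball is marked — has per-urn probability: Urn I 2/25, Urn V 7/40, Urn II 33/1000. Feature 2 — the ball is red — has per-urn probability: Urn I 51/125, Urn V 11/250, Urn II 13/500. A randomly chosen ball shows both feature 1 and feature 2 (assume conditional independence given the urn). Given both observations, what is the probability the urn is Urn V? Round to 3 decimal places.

0.187

Since the prior is uniform, the posterior is proportional to the likelihood:
  Urn I: 0.08 × 0.408 = 0.03264
  Urn V: 0.175 × 0.044 = 0.0077
  Urn II: 0.033 × 0.026 = 0.000858
Total = 0.041198.
P(Urn V | evidence) = 0.0077 / 0.041198 ≈ 0.187.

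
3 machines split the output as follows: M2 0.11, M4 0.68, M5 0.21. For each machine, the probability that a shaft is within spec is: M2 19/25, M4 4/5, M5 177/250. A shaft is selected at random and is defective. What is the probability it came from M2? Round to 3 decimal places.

Taking complements, P(defective | each) = M2 0.24, M4 0.2, M5 0.292.
By Bayes' rule, posterior ∝ prior × likelihood:
  M2: 0.11 × 0.24 = 0.0264
  M4: 0.68 × 0.2 = 0.136
  M5: 0.21 × 0.292 = 0.06132
Normalizing constant = 0.22372.
P(M2 | evidence) = 0.0264 / 0.22372 ≈ 0.118.

0.118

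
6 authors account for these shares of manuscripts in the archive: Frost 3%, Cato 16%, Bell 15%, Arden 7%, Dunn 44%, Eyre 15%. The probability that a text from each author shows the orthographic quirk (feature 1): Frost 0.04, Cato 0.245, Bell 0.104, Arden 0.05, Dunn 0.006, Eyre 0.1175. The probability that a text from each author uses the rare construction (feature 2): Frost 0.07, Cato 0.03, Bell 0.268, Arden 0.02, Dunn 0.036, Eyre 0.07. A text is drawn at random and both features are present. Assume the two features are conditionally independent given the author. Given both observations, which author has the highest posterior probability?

Unnormalized posteriors (prior × likelihood):
  Frost: 0.03 × 0.04 × 0.07 = 0.000084
  Cato: 0.16 × 0.245 × 0.03 = 0.001176
  Bell: 0.15 × 0.104 × 0.268 = 0.0041808
  Arden: 0.07 × 0.05 × 0.02 = 0.00007
  Dunn: 0.44 × 0.006 × 0.036 = 0.00009504
  Eyre: 0.15 × 0.1175 × 0.07 = 0.00123375
Sum = 0.00683959.
Largest term belongs to Bell, so Bell is most probable.

Bell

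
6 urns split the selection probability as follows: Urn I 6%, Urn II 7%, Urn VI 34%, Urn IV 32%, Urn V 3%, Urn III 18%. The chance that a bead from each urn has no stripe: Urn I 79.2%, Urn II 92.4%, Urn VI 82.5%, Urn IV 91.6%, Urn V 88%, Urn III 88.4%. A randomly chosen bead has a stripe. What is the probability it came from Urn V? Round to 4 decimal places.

Taking complements, P(striped | each) = Urn I 0.208, Urn II 0.076, Urn VI 0.175, Urn IV 0.084, Urn V 0.12, Urn III 0.116.
By Bayes' rule, posterior ∝ prior × likelihood:
  Urn I: 0.06 × 0.208 = 0.01248
  Urn II: 0.07 × 0.076 = 0.00532
  Urn VI: 0.34 × 0.175 = 0.0595
  Urn IV: 0.32 × 0.084 = 0.02688
  Urn V: 0.03 × 0.12 = 0.0036
  Urn III: 0.18 × 0.116 = 0.02088
Sum = 0.12866.
P(Urn V | evidence) = 0.0036 / 0.12866 ≈ 0.0280.

0.0280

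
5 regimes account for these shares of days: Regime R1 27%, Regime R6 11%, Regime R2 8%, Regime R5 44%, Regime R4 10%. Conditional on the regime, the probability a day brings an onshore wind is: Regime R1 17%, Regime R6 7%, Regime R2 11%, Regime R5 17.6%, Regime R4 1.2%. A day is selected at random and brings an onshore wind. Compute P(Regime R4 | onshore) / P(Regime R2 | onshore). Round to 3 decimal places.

Compute prior × likelihood for every hypothesis:
  Regime R1: 0.27 × 0.17 = 0.0459
  Regime R6: 0.11 × 0.07 = 0.0077
  Regime R2: 0.08 × 0.11 = 0.0088
  Regime R5: 0.44 × 0.176 = 0.07744
  Regime R4: 0.1 × 0.012 = 0.0012
Total = 0.14104.
The ratio is 0.0012 / 0.0088 (the normalizer cancels) = 0.136.

0.136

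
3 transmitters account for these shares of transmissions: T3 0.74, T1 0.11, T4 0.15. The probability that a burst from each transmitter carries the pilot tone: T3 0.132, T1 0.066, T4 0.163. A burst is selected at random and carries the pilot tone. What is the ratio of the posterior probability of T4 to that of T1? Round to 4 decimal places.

3.3678

By Bayes' rule, posterior ∝ prior × likelihood:
  T3: 0.74 × 0.132 = 0.09768
  T1: 0.11 × 0.066 = 0.00726
  T4: 0.15 × 0.163 = 0.02445
Normalizing constant = 0.12939.
The ratio is 0.02445 / 0.00726 (the normalizer cancels) = 3.3678.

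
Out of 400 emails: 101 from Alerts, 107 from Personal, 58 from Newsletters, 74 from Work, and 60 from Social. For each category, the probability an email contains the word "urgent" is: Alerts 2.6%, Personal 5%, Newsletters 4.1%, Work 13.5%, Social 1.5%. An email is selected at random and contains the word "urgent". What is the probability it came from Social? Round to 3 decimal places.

0.042

Prior × likelihood for each hypothesis:
  Alerts: 0.2525 × 0.026 = 0.006565
  Personal: 0.2675 × 0.05 = 0.013375
  Newsletters: 0.145 × 0.041 = 0.005945
  Work: 0.185 × 0.135 = 0.024975
  Social: 0.15 × 0.015 = 0.00225
Normalizing constant = 0.05311.
P(Social | evidence) = 0.00225 / 0.05311 ≈ 0.042.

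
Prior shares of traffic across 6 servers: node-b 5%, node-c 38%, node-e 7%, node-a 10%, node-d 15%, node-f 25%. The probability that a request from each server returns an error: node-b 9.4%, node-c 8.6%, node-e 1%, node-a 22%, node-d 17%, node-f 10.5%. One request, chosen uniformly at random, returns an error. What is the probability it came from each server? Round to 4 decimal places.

Unnormalized posteriors (prior × likelihood):
  node-b: 0.05 × 0.094 = 0.0047
  node-c: 0.38 × 0.086 = 0.03268
  node-e: 0.07 × 0.01 = 0.0007
  node-a: 0.1 × 0.22 = 0.022
  node-d: 0.15 × 0.17 = 0.0255
  node-f: 0.25 × 0.105 = 0.02625
Sum = 0.11183.
P(node-b | error) = 0.0047/0.11183 ≈ 0.0420
P(node-c | error) = 0.03268/0.11183 ≈ 0.2922
P(node-e | error) = 0.0007/0.11183 ≈ 0.0063
P(node-a | error) = 0.022/0.11183 ≈ 0.1967
P(node-d | error) = 0.0255/0.11183 ≈ 0.2280
P(node-f | error) = 0.02625/0.11183 ≈ 0.2347

node-b 0.0420, node-c 0.2922, node-e 0.0063, node-a 0.1967, node-d 0.2280, node-f 0.2347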